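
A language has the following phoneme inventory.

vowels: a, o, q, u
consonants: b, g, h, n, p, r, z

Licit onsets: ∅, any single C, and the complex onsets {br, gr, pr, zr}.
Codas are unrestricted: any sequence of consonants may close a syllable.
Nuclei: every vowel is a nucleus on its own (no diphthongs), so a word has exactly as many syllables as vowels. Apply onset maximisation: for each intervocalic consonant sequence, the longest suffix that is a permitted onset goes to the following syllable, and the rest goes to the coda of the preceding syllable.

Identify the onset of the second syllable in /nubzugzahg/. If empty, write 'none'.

z

Nuclei (vowels): u, u, a → 3 syllables.
σ1/σ2 boundary: /bz/ splits as /b/ + /z/ (/z/ is the longest suffix that is a licit onset).
σ2/σ3 boundary: /gz/ splits as /g/ + /z/ (/z/ is the longest suffix that is a licit onset).
Putting it together: nub.zug.zahg.
Syllable 2 is /zug/: onset /z/, nucleus /u/, coda /g/.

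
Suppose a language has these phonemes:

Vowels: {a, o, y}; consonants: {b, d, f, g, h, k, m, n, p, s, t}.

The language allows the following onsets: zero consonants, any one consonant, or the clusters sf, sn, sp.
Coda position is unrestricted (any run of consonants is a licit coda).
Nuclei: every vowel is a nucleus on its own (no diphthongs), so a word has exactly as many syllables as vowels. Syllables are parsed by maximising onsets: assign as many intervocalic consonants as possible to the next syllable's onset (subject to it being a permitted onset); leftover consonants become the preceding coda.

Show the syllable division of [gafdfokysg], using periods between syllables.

Vowels present: a, o, y; each is a nucleus, giving 3 syllables.
/a…o/ gap (V1→V2): /fdf/; trying suffixes from longest down, /f/ is the first permitted one, so coda /fd/ | onset /f/.
/o…y/ gap (V2→V3): /k/ is a single consonant, so it becomes the next onset.

gafd.fo.kysg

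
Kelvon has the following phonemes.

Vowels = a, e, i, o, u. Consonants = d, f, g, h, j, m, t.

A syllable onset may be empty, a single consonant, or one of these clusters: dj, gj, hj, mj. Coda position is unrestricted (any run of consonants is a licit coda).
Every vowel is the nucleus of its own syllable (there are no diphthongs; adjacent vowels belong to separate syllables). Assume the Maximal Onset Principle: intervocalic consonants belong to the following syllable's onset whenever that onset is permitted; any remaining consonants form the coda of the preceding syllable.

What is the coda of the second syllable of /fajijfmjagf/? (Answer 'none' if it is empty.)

jf

The vowels are a, i, a — 3 nuclei, so 3 syllables.
/a…i/ gap (V1→V2): just /j/ — single C goes to the following onset.
/i…a/ gap (V2→V3): /jfmj/ — longest licit onset from the right is /mj/, leaving /jf/ as coda.
Syllabification: fa.jijf.mjagf.
Syllable 2 is /jijf/: onset /j/, nucleus /i/, coda /jf/.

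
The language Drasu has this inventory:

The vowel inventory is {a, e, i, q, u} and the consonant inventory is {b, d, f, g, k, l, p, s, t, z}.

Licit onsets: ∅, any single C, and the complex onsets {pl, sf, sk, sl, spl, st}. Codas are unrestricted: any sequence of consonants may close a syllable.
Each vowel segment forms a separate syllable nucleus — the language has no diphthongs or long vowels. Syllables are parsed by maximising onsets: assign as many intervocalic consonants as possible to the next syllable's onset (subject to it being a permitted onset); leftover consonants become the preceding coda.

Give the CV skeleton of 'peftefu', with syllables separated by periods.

CVC.CV.CV

Nuclei (vowels): e, e, u → 3 syllables.
/e…e/ gap (V1→V2): /ft/ splits as /f/ + /t/ (/t/ is the longest suffix that is a licit onset).
/e…u/ gap (V2→V3): /f/ → onset of the next syllable (single consonants are always licit onsets).
Result: pef.te.fu.
Mapping each syllable to C/V: /pef/ → CVC, /te/ → CV, /fu/ → CV.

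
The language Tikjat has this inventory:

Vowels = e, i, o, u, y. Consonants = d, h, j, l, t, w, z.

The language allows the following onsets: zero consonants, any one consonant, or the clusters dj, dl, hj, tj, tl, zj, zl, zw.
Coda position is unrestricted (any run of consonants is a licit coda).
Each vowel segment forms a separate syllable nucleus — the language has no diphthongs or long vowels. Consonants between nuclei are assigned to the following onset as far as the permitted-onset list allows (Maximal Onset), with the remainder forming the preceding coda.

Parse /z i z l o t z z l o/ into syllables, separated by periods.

Nuclei (vowels): i, o, o → 3 syllables.
V1 /i/ – V2 /o/: /zl/ — entire cluster is a permitted onset → onset /zl/, coda ∅.
V2 /o/ – V3 /o/: cluster /tzzl/ — the longest permitted-onset suffix is /zl/; onset = /zl/, preceding coda = /tz/.

zi.zlotz.zlo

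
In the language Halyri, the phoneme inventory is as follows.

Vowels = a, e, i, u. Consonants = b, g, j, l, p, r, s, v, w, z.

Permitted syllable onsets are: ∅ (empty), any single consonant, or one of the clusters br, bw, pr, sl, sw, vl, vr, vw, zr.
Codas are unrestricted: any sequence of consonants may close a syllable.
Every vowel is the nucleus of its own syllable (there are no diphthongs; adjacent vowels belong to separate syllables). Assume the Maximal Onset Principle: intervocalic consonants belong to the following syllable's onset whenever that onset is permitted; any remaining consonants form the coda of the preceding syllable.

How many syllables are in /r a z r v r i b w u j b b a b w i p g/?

Nuclei (vowels): a, i, u, a, i → 5 syllables.

5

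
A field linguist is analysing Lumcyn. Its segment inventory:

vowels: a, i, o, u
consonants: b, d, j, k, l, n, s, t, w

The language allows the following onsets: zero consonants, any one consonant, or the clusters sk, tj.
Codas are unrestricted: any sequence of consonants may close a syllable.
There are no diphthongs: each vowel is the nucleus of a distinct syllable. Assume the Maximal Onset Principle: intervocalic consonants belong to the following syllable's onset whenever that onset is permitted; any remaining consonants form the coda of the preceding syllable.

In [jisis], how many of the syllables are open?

1

Vowels present: i, i; each is a nucleus, giving 2 syllables.
V1 /i/ – V2 /i/: /s/ is a single consonant, so it becomes the next onset.
Syllabification: ji.sis.
Classifying each syllable: /ji/ (open), /sis/ (closed).
Open syllables: 1.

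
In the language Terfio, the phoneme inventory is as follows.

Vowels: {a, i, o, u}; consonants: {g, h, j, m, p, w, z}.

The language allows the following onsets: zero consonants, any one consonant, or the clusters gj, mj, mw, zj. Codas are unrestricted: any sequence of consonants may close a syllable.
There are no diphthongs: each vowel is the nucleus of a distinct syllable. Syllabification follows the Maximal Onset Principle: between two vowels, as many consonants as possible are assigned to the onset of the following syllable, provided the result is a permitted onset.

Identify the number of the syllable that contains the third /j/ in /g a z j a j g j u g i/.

Vowels present: a, a, u, i; each is a nucleus, giving 4 syllables.
σ1/σ2 boundary: /zj/ is a licit onset in full, so it all attaches to the next syllable.
σ2/σ3 boundary: cluster /jgj/ — the longest permitted-onset suffix is /gj/; onset = /gj/, preceding coda = /j/.
σ3/σ4 boundary: just /g/ — single C goes to the following onset.
So the parse is ga.zjaj.gju.gi.
The third /j/ is in the onset of syllable 3 (/gju/).

3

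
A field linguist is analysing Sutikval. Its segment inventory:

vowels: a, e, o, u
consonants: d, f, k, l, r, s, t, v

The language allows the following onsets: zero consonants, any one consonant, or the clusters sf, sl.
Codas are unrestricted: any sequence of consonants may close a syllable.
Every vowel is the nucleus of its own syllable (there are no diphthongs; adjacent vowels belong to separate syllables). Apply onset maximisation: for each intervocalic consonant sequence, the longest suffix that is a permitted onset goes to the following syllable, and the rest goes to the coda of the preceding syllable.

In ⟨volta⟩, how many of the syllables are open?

1

Vowels present: o, a; each is a nucleus, giving 2 syllables.
σ1/σ2 boundary: /lt/ splits as /l/ + /t/ (/t/ is the longest suffix that is a licit onset).
Syllabification: vol.ta.
Classifying each syllable: /vol/ (closed), /ta/ (open).
Open syllables: 1.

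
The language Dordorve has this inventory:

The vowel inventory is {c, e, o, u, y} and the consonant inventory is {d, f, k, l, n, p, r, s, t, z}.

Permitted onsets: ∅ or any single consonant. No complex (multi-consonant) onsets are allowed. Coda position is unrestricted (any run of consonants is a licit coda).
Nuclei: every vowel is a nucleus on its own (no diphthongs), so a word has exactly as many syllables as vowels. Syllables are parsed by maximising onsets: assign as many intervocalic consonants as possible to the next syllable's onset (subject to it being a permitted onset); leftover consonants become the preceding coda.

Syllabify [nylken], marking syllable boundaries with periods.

nyl.ken

Vowels present: y, e; each is a nucleus, giving 2 syllables.
σ1/σ2 boundary: /lk/ splits as /l/ + /k/ (/k/ is the longest suffix that is a licit onset).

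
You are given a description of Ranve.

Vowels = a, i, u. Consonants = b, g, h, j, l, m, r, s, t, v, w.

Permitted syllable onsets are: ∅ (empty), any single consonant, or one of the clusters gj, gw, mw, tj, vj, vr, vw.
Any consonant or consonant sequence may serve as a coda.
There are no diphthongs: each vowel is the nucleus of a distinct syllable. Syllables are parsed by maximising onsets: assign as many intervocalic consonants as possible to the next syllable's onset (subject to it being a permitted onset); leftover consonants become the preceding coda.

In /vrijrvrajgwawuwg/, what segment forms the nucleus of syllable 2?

a

The vowels are i, a, a, u — 4 nuclei, so 4 syllables.
The second nucleus (vowel 2 from the left) is /a/.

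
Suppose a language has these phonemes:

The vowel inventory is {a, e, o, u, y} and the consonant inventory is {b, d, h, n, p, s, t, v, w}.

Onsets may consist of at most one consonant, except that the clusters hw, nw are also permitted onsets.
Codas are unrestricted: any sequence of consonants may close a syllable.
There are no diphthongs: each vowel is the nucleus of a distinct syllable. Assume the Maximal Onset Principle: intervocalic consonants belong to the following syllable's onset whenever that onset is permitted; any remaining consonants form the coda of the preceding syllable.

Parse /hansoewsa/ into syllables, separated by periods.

han.so.ew.sa

Vowels present: a, o, e, a; each is a nucleus, giving 4 syllables.
V1 /a/ – V2 /o/: /ns/; trying suffixes from longest down, /s/ is the first permitted one, so coda /n/ | onset /s/.
V2 /o/ – V3 /e/: no consonants, so the boundary falls immediately after /o/.
V3 /e/ – V4 /a/: /ws/ splits as /w/ + /s/ (/s/ is the longest suffix that is a licit onset).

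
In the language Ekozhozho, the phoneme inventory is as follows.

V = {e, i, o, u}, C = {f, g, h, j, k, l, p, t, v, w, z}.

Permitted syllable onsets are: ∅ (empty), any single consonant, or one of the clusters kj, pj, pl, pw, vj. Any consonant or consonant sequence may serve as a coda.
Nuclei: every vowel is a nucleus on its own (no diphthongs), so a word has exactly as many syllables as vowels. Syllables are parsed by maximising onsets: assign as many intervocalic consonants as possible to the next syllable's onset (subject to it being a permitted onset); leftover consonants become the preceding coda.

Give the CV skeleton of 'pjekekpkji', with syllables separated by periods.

CCV.CVCC.CCV

The vowels are e, e, i — 3 nuclei, so 3 syllables.
Between /e/ (V1) and /e/ (V2): /k/ is a single consonant, so it becomes the next onset.
Between /e/ (V2) and /i/ (V3): cluster /kpkj/ — the longest permitted-onset suffix is /kj/; onset = /kj/, preceding coda = /kp/.
Putting it together: pje.kekp.kji.
Mapping each syllable to C/V: /pje/ → CCV, /kekp/ → CVCC, /kji/ → CCV.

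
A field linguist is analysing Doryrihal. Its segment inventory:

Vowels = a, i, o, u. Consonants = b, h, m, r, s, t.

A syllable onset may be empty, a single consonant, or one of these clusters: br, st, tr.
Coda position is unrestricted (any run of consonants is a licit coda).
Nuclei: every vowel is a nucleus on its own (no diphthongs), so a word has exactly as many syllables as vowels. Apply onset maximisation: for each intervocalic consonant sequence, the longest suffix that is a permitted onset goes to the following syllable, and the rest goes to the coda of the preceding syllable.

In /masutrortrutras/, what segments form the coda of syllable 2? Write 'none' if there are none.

none

Vowels present: a, u, o, u, a; each is a nucleus, giving 5 syllables.
Between /a/ (V1) and /u/ (V2): just /s/ — single C goes to the following onset.
Between /u/ (V2) and /o/ (V3): cluster /tr/ — /tr/ is itself a permitted onset, so the whole cluster goes right; preceding coda = ∅.
Between /o/ (V3) and /u/ (V4): cluster /rtr/ — the longest permitted-onset suffix is /tr/; onset = /tr/, preceding coda = /r/.
Between /u/ (V4) and /a/ (V5): cluster /tr/ — /tr/ is itself a permitted onset, so the whole cluster goes right; preceding coda = ∅.
Result: ma.su.tror.tru.tras.
Syllable 2 is /su/: onset /s/, nucleus /u/, coda ∅.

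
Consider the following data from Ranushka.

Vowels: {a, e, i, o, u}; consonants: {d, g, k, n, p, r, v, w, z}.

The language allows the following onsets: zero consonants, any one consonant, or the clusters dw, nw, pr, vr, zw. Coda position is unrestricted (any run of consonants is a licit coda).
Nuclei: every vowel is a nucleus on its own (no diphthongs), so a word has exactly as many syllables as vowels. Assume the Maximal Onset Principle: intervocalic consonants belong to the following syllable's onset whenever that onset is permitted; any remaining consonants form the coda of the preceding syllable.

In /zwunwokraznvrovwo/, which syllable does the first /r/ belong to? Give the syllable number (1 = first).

Vowels present: u, o, a, o, o; each is a nucleus, giving 5 syllables.
/u…o/ gap (V1→V2): /nw/ is a licit onset in full, so it all attaches to the next syllable.
/o…a/ gap (V2→V3): cluster /kr/ — the longest permitted-onset suffix is /r/; onset = /r/, preceding coda = /k/.
/a…o/ gap (V3→V4): cluster /znvr/ — the longest permitted-onset suffix is /vr/; onset = /vr/, preceding coda = /zn/.
/o…o/ gap (V4→V5): /vw/ splits as /v/ + /w/ (/w/ is the longest suffix that is a licit onset).
So the parse is zwu.nwok.razn.vrov.wo.
The first /r/ is in the onset of syllable 3 (/razn/).

3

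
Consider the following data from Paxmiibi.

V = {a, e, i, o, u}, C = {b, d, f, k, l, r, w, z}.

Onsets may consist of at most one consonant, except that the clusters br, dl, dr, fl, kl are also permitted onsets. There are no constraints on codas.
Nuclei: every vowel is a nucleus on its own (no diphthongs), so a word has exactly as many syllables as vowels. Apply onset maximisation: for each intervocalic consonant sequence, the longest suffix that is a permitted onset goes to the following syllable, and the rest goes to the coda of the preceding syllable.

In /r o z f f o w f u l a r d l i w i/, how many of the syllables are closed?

3

Vowels present: o, o, u, a, i, i; each is a nucleus, giving 6 syllables.
/o…o/ gap (V1→V2): /zff/; trying suffixes from longest down, /f/ is the first permitted one, so coda /zf/ | onset /f/.
/o…u/ gap (V2→V3): cluster /wf/ — the longest permitted-onset suffix is /f/; onset = /f/, preceding coda = /w/.
/u…a/ gap (V3→V4): /l/ → onset of the next syllable (single consonants are always licit onsets).
/a…i/ gap (V4→V5): /rdl/; trying suffixes from longest down, /dl/ is the first permitted one, so coda /r/ | onset /dl/.
/i…i/ gap (V5→V6): just /w/ — single C goes to the following onset.
Syllabification: rozf.fow.fu.lar.dli.wi.
Classifying each syllable: /rozf/ (closed), /fow/ (closed), /fu/ (open), /lar/ (closed), /dli/ (open), /wi/ (open).
Closed syllables: 3.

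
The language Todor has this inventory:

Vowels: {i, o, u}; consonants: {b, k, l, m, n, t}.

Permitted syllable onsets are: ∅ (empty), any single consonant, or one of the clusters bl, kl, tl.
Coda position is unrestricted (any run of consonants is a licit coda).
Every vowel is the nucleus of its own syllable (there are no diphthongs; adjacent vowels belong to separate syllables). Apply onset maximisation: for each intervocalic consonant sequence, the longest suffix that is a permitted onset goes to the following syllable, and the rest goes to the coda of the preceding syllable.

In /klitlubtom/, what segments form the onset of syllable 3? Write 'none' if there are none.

t

Vowels present: i, u, o; each is a nucleus, giving 3 syllables.
Between /i/ (V1) and /u/ (V2): /tl/ — entire cluster is a permitted onset → onset /tl/, coda ∅.
Between /u/ (V2) and /o/ (V3): /bt/; trying suffixes from longest down, /t/ is the first permitted one, so coda /b/ | onset /t/.
So the parse is kli.tlub.tom.
Syllable 3 is /tom/: onset /t/, nucleus /o/, coda /m/.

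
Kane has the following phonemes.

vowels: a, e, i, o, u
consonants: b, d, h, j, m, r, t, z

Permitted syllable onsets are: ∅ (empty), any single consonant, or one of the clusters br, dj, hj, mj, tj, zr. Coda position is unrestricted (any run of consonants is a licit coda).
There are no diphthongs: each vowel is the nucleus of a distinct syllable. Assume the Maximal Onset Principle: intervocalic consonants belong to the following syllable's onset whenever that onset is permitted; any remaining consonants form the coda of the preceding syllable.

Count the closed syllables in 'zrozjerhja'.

Vowels present: o, e, a; each is a nucleus, giving 3 syllables.
Between /o/ (V1) and /e/ (V2): /zj/ splits as /z/ + /j/ (/j/ is the longest suffix that is a licit onset).
Between /e/ (V2) and /a/ (V3): /rhj/ — longest licit onset from the right is /hj/, leaving /r/ as coda.
Putting it together: zroz.jer.hja.
Classifying each syllable: /zroz/ (closed), /jer/ (closed), /hja/ (open).
Closed syllables: 2.

2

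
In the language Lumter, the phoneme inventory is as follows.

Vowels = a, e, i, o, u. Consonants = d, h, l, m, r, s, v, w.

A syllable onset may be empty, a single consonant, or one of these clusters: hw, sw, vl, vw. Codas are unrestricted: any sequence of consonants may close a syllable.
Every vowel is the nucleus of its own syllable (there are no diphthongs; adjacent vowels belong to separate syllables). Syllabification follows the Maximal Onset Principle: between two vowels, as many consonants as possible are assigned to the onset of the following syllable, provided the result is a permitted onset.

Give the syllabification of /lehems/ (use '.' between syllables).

le.hems

The vowels are e, e — 2 nuclei, so 2 syllables.
/e…e/ gap (V1→V2): /h/ → onset of the next syllable (single consonants are always licit onsets).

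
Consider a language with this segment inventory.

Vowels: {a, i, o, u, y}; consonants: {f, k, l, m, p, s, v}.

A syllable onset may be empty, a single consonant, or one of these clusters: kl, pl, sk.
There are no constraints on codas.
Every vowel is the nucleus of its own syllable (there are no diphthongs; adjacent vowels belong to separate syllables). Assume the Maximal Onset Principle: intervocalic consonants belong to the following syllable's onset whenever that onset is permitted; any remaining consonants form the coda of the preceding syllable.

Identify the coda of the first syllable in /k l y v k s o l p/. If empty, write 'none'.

vk

Vowels present: y, o; each is a nucleus, giving 2 syllables.
/y…o/ gap (V1→V2): /vks/ splits as /vk/ + /s/ (/s/ is the longest suffix that is a licit onset).
Putting it together: klyvk.solp.
Syllable 1 is /klyvk/: onset /kl/, nucleus /y/, coda /vk/.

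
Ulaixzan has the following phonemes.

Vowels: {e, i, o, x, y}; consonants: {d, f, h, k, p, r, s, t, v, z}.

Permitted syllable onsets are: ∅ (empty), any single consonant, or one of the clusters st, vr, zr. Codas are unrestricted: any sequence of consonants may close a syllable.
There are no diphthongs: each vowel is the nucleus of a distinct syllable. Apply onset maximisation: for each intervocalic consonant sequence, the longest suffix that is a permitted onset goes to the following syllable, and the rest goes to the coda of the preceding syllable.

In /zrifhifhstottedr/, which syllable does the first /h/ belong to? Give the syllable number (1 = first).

The vowels are i, i, o, e — 4 nuclei, so 4 syllables.
σ1/σ2 boundary: /fh/; trying suffixes from longest down, /h/ is the first permitted one, so coda /f/ | onset /h/.
σ2/σ3 boundary: /fhst/; trying suffixes from longest down, /st/ is the first permitted one, so coda /fh/ | onset /st/.
σ3/σ4 boundary: cluster /tt/ — the longest permitted-onset suffix is /t/; onset = /t/, preceding coda = /t/.
So the parse is zrif.hifh.stot.tedr.
The first /h/ is in the onset of syllable 2 (/hifh/).

2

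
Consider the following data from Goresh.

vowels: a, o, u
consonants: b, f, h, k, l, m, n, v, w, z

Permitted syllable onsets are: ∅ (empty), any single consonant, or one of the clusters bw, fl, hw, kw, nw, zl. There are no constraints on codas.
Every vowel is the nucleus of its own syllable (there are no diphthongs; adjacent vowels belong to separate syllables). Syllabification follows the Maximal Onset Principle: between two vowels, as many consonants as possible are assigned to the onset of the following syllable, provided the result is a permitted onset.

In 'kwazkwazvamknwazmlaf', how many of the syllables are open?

The vowels are a, a, a, a, a — 5 nuclei, so 5 syllables.
Between /a/ (V1) and /a/ (V2): /zkw/; trying suffixes from longest down, /kw/ is the first permitted one, so coda /z/ | onset /kw/.
Between /a/ (V2) and /a/ (V3): /zv/ — longest licit onset from the right is /v/, leaving /z/ as coda.
Between /a/ (V3) and /a/ (V4): /mknw/ — longest licit onset from the right is /nw/, leaving /mk/ as coda.
Between /a/ (V4) and /a/ (V5): /zml/ — longest licit onset from the right is /l/, leaving /zm/ as coda.
So the parse is kwaz.kwaz.vamk.nwazm.laf.
Classifying each syllable: /kwaz/ (closed), /kwaz/ (closed), /vamk/ (closed), /nwazm/ (closed), /laf/ (closed).
Open syllables: 0.

0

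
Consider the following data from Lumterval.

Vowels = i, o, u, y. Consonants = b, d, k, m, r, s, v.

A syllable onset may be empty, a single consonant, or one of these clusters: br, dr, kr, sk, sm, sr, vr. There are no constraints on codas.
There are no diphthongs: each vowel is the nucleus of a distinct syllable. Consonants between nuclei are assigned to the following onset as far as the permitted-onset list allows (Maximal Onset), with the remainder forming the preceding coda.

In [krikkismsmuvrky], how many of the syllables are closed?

3

Vowels present: i, i, u, y; each is a nucleus, giving 4 syllables.
Between /i/ (V1) and /i/ (V2): /kk/; trying suffixes from longest down, /k/ is the first permitted one, so coda /k/ | onset /k/.
Between /i/ (V2) and /u/ (V3): cluster /smsm/ — the longest permitted-onset suffix is /sm/; onset = /sm/, preceding coda = /sm/.
Between /u/ (V3) and /y/ (V4): /vrk/ splits as /vr/ + /k/ (/k/ is the longest suffix that is a licit onset).
Syllabification: krik.kism.smuvr.ky.
Classifying each syllable: /krik/ (closed), /kism/ (closed), /smuvr/ (closed), /ky/ (open).
Closed syllables: 3.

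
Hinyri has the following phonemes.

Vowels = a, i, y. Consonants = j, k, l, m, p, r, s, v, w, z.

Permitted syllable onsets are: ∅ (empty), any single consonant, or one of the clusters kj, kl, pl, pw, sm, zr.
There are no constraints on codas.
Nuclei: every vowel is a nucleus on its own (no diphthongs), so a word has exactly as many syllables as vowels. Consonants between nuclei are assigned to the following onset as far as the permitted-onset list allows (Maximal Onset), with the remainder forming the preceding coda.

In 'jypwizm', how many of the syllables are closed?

Vowels present: y, i; each is a nucleus, giving 2 syllables.
Between /y/ (V1) and /i/ (V2): /pw/ — entire cluster is a permitted onset → onset /pw/, coda ∅.
Putting it together: jy.pwizm.
Classifying each syllable: /jy/ (open), /pwizm/ (closed).
Closed syllables: 1.

1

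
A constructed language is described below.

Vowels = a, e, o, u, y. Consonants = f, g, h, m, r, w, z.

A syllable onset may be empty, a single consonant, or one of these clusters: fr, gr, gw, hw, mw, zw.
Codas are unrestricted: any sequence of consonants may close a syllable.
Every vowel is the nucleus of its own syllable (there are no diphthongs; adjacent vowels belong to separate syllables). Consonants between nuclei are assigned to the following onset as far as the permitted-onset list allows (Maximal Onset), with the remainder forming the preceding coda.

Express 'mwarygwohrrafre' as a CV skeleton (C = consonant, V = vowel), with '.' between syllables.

CCV.CV.CCVCC.CV.CCV

The vowels are a, y, o, a, e — 5 nuclei, so 5 syllables.
σ1/σ2 boundary: /r/ → onset of the next syllable (single consonants are always licit onsets).
σ2/σ3 boundary: /gw/ — entire cluster is a permitted onset → onset /gw/, coda ∅.
σ3/σ4 boundary: /hrr/; trying suffixes from longest down, /r/ is the first permitted one, so coda /hr/ | onset /r/.
σ4/σ5 boundary: cluster /fr/ — /fr/ is itself a permitted onset, so the whole cluster goes right; preceding coda = ∅.
Syllabification: mwa.ry.gwohr.ra.fre.
Mapping each syllable to C/V: /mwa/ → CCV, /ry/ → CV, /gwohr/ → CCVCC, /ra/ → CV, /fre/ → CCV.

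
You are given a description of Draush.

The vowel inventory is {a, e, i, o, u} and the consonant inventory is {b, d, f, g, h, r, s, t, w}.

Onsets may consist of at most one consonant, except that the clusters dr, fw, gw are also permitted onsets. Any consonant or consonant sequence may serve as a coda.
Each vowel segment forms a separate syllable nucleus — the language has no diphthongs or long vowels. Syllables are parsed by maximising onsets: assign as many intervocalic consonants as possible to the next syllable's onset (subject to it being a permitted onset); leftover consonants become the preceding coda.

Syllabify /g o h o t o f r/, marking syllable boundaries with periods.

go.ho.tofr

Nuclei (vowels): o, o, o → 3 syllables.
/o…o/ gap (V1→V2): /h/ → onset of the next syllable (single consonants are always licit onsets).
/o…o/ gap (V2→V3): /t/ → onset of the next syllable (single consonants are always licit onsets).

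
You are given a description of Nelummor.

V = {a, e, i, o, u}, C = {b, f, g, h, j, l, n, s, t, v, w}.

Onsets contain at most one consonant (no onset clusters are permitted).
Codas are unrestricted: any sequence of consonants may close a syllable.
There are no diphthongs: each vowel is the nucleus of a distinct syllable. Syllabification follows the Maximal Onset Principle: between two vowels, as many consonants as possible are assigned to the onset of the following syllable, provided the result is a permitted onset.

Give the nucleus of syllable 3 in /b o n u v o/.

Nuclei (vowels): o, u, o → 3 syllables.
The third nucleus (vowel 3 from the left) is /o/.

o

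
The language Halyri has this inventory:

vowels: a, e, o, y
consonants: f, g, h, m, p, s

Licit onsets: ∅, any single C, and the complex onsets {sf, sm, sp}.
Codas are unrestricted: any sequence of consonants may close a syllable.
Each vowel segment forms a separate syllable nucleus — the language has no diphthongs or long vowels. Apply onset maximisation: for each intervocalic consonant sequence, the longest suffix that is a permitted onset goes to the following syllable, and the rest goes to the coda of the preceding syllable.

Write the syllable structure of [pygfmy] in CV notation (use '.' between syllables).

CVCC.CV

The vowels are y, y — 2 nuclei, so 2 syllables.
/y…y/ gap (V1→V2): /gfm/ splits as /gf/ + /m/ (/m/ is the longest suffix that is a licit onset).
Syllabification: pygf.my.
Mapping each syllable to C/V: /pygf/ → CVCC, /my/ → CV.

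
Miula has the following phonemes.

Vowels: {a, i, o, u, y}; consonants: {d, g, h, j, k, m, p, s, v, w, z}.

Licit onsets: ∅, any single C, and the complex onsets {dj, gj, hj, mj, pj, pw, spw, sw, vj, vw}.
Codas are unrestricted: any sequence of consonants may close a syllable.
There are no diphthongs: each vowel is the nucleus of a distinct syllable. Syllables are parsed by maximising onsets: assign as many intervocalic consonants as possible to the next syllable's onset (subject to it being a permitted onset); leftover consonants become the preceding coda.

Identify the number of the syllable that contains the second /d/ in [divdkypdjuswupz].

1

The vowels are i, y, u, u — 4 nuclei, so 4 syllables.
/i…y/ gap (V1→V2): /vdk/ — longest licit onset from the right is /k/, leaving /vd/ as coda.
/y…u/ gap (V2→V3): /pdj/; trying suffixes from longest down, /dj/ is the first permitted one, so coda /p/ | onset /dj/.
/u…u/ gap (V3→V4): /sw/ is a licit onset in full, so it all attaches to the next syllable.
Putting it together: divd.kyp.dju.swupz.
The second /d/ is in the coda of syllable 1 (/divd/).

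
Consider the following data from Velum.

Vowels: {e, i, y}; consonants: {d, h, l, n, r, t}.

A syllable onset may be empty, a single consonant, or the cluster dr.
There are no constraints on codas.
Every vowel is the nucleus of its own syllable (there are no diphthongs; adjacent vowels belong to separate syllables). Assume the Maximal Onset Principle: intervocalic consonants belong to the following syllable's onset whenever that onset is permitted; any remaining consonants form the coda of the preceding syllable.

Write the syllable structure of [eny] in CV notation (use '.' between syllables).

V.CV

The vowels are e, y — 2 nuclei, so 2 syllables.
/e…y/ gap (V1→V2): /n/ → onset of the next syllable (single consonants are always licit onsets).
Syllabification: e.ny.
Mapping each syllable to C/V: /e/ → V, /ny/ → CV.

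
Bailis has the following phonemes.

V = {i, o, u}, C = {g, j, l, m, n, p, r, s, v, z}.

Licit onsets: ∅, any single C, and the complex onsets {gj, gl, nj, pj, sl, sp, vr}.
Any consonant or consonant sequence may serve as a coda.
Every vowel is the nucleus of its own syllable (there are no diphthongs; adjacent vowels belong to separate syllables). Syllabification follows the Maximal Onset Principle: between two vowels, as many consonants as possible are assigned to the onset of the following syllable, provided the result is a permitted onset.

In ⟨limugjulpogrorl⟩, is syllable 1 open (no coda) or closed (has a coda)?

Vowels present: i, u, u, o, o; each is a nucleus, giving 5 syllables.
V1 /i/ – V2 /u/: just /m/ — single C goes to the following onset.
V2 /u/ – V3 /u/: /gj/ — entire cluster is a permitted onset → onset /gj/, coda ∅.
V3 /u/ – V4 /o/: /lp/ splits as /l/ + /p/ (/p/ is the longest suffix that is a licit onset).
V4 /o/ – V5 /o/: cluster /gr/ — the longest permitted-onset suffix is /r/; onset = /r/, preceding coda = /g/.
So the parse is li.mu.gjul.pog.rorl.
Syllable 1 is /li/; it ends in its nucleus with no coda, so it is open.

open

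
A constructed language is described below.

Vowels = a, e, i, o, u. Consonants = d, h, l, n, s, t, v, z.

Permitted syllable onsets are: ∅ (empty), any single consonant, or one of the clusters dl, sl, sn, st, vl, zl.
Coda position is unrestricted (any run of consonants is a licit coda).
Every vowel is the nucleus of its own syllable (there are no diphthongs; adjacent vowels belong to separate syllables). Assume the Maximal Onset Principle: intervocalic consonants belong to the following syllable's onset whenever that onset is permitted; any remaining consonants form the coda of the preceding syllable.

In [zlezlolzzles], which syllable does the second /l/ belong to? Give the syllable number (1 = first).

2

Vowels present: e, o, e; each is a nucleus, giving 3 syllables.
V1 /e/ – V2 /o/: /zl/ — entire cluster is a permitted onset → onset /zl/, coda ∅.
V2 /o/ – V3 /e/: cluster /lzzl/ — the longest permitted-onset suffix is /zl/; onset = /zl/, preceding coda = /lz/.
Syllabification: zle.zlolz.zles.
The second /l/ is in the onset of syllable 2 (/zlolz/).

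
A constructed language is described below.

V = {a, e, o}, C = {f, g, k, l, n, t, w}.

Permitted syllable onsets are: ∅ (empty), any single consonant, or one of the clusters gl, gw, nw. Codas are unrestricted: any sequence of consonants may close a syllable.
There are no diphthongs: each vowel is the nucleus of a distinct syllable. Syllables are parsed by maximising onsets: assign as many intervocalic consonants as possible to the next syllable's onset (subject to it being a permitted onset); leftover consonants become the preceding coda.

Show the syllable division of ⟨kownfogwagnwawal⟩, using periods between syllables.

Vowels present: o, o, a, a, a; each is a nucleus, giving 5 syllables.
V1 /o/ – V2 /o/: /wnf/ splits as /wn/ + /f/ (/f/ is the longest suffix that is a licit onset).
V2 /o/ – V3 /a/: /gw/ is a licit onset in full, so it all attaches to the next syllable.
V3 /a/ – V4 /a/: cluster /gnw/ — the longest permitted-onset suffix is /nw/; onset = /nw/, preceding coda = /g/.
V4 /a/ – V5 /a/: /w/ is a single consonant, so it becomes the next onset.

kown.fo.gwag.nwa.wal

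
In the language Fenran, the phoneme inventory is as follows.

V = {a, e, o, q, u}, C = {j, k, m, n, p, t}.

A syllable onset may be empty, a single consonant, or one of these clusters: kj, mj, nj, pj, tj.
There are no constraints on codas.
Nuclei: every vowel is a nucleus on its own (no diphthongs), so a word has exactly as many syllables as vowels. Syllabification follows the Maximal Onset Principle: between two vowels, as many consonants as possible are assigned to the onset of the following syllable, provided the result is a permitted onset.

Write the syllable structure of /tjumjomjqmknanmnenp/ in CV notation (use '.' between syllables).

Nuclei (vowels): u, o, q, a, e → 5 syllables.
σ1/σ2 boundary: /mj/ — entire cluster is a permitted onset → onset /mj/, coda ∅.
σ2/σ3 boundary: cluster /mj/ — /mj/ is itself a permitted onset, so the whole cluster goes right; preceding coda = ∅.
σ3/σ4 boundary: /mkn/; trying suffixes from longest down, /n/ is the first permitted one, so coda /mk/ | onset /n/.
σ4/σ5 boundary: cluster /nmn/ — the longest permitted-onset suffix is /n/; onset = /n/, preceding coda = /nm/.
So the parse is tju.mjo.mjqmk.nanm.nenp.
Mapping each syllable to C/V: /tju/ → CCV, /mjo/ → CCV, /mjqmk/ → CCVCC, /nanm/ → CVCC, /nenp/ → CVCC.

CCV.CCV.CCVCC.CVCC.CVCC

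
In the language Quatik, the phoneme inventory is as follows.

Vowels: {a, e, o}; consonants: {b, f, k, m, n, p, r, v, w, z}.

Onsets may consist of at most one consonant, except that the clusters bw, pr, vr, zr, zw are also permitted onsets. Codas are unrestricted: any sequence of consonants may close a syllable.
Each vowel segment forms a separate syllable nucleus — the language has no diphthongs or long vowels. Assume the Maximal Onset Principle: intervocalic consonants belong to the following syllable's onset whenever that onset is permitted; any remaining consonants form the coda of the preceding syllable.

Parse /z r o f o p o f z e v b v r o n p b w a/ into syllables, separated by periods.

The vowels are o, o, o, e, o, a — 6 nuclei, so 6 syllables.
Between /o/ (V1) and /o/ (V2): just /f/ — single C goes to the following onset.
Between /o/ (V2) and /o/ (V3): just /p/ — single C goes to the following onset.
Between /o/ (V3) and /e/ (V4): /fz/ splits as /f/ + /z/ (/z/ is the longest suffix that is a licit onset).
Between /e/ (V4) and /o/ (V5): /vbvr/ splits as /vb/ + /vr/ (/vr/ is the longest suffix that is a licit onset).
Between /o/ (V5) and /a/ (V6): /npbw/ splits as /np/ + /bw/ (/bw/ is the longest suffix that is a licit onset).

zro.fo.pof.zevb.vronp.bwa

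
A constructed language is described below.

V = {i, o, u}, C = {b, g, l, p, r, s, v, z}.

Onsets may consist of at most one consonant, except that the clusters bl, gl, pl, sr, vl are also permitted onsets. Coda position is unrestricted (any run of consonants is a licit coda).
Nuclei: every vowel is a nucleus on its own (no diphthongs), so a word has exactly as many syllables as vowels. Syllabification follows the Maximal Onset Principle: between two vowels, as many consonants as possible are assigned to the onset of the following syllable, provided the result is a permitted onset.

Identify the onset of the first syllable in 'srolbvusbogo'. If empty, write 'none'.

Vowels present: o, u, o, o; each is a nucleus, giving 4 syllables.
σ1/σ2 boundary: cluster /lbv/ — the longest permitted-onset suffix is /v/; onset = /v/, preceding coda = /lb/.
σ2/σ3 boundary: /sb/; trying suffixes from longest down, /b/ is the first permitted one, so coda /s/ | onset /b/.
σ3/σ4 boundary: just /g/ — single C goes to the following onset.
Syllabification: srolb.vus.bo.go.
Syllable 1 is /srolb/: onset /sr/, nucleus /o/, coda /lb/.

sr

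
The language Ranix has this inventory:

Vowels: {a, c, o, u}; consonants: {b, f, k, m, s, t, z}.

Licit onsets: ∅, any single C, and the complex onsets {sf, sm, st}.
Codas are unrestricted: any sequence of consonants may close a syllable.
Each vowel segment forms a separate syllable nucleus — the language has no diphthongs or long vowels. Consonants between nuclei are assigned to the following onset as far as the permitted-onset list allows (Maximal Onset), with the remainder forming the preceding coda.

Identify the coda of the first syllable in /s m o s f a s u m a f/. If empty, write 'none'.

none

The vowels are o, a, u, a — 4 nuclei, so 4 syllables.
V1 /o/ – V2 /a/: /sf/ is a licit onset in full, so it all attaches to the next syllable.
V2 /a/ – V3 /u/: /s/ is a single consonant, so it becomes the next onset.
V3 /u/ – V4 /a/: just /m/ — single C goes to the following onset.
So the parse is smo.sfa.su.maf.
Syllable 1 is /smo/: onset /sm/, nucleus /o/, coda ∅.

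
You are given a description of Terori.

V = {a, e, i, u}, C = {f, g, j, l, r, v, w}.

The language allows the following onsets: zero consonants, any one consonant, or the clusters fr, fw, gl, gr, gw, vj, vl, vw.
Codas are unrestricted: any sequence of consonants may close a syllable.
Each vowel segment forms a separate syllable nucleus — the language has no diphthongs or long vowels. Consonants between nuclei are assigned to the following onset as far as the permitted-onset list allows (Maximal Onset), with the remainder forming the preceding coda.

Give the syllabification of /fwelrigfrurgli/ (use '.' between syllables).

Nuclei (vowels): e, i, u, i → 4 syllables.
/e…i/ gap (V1→V2): /lr/; trying suffixes from longest down, /r/ is the first permitted one, so coda /l/ | onset /r/.
/i…u/ gap (V2→V3): /gfr/ splits as /g/ + /fr/ (/fr/ is the longest suffix that is a licit onset).
/u…i/ gap (V3→V4): /rgl/ splits as /r/ + /gl/ (/gl/ is the longest suffix that is a licit onset).

fwel.rig.frur.gli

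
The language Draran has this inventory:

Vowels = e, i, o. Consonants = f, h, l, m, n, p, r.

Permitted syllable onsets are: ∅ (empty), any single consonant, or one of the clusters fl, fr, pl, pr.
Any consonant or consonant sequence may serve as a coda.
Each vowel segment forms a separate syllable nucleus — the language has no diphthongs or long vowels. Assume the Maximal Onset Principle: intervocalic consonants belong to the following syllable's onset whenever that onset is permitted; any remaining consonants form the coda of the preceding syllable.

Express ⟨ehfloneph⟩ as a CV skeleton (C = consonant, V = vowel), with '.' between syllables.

VC.CCV.CVCC

Nuclei (vowels): e, o, e → 3 syllables.
V1 /e/ – V2 /o/: /hfl/; trying suffixes from longest down, /fl/ is the first permitted one, so coda /h/ | onset /fl/.
V2 /o/ – V3 /e/: /n/ → onset of the next syllable (single consonants are always licit onsets).
Syllabification: eh.flo.neph.
Mapping each syllable to C/V: /eh/ → VC, /flo/ → CCV, /neph/ → CVCC.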